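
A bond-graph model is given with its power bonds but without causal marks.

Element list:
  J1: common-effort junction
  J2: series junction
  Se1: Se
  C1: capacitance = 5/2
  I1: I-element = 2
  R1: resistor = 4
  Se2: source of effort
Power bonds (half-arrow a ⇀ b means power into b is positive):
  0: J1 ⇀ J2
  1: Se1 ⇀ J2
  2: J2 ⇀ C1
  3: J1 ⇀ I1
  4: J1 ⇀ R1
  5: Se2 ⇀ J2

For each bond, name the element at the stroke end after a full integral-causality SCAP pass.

b1 stroke→J2  (source Se1 imposes e)
b5 stroke→J2  (Se2 fixes effort; stroke away)
b2 stroke→J2  (C1 outputs effort q/C1)
b0 stroke→J1  (J2 needs exactly one f-in)
b3 stroke→I1  (0-jn J1 has e-setter on 0)
b4 stroke→R1  (common-e at J1 fixed by 0)

b0 stroke→J1
b1 stroke→J2
b2 stroke→J2
b3 stroke→I1
b4 stroke→R1
b5 stroke→J2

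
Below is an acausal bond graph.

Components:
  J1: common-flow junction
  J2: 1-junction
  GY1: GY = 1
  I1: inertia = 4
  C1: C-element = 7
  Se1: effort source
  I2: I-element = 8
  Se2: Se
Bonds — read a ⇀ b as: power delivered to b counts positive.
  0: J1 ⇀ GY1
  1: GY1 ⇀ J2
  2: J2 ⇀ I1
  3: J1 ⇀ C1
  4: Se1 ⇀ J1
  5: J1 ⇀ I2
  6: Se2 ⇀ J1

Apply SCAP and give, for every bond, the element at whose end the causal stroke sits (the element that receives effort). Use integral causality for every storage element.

bond 4 →J1  (Se1 fixes effort; stroke away)
bond 6 →J1  (source Se2 imposes e)
bond 2 →I1  (I1 integral (f out))
bond 1 →J2  (J2 flow already set via bond 2)
bond 0 →J1  (through GY1, causality inverts; strokes same side of GY1)
bond 3 →J1  (C1 integral (e out))
bond 5 →I2  (closing 1-jn rule on J1)

bond 0 →J1
bond 1 →J2
bond 2 →I1
bond 3 →J1
bond 4 →J1
bond 5 →I2
bond 6 →J1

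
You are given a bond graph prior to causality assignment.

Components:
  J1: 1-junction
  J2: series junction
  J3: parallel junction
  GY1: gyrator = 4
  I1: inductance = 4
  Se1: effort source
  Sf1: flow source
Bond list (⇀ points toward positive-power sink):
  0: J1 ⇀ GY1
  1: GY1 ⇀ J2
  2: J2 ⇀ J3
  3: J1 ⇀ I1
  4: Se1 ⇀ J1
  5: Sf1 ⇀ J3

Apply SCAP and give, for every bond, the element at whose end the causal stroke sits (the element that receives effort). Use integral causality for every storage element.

b0 stroke at J1
b1 stroke at J2
b2 stroke at J3
b3 stroke at I1
b4 stroke at J1
b5 stroke at Sf1

#4 →J1  (Se1 (Se) sets effort on bond)
#5 →Sf1  (Sf1 fixes flow; stroke at Sf1)
#2 →J3  (J3: last free bond brings effort in)
#1 →J2  (J2: bond 2 brought flow, rest push out)
#0 →J1  (GY GY1: same side as bond 1)
#3 →I1  (closing 1-jn rule on J1)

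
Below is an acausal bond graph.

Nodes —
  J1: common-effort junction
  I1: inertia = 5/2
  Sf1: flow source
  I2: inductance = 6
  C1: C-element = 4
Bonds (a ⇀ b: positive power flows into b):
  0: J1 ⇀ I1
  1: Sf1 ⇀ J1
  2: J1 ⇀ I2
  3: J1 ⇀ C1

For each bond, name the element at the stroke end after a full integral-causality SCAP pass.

β0 →I1
β1 →Sf1
β2 →I2
β3 →J1

β1 stroke at Sf1  (Sf1: flow source, stroke at near end)
β0 stroke at I1  (I1 integral (f out))
β2 stroke at I2  (prefer integral on I2)
β3 stroke at J1  (only one effort-in slot at J1)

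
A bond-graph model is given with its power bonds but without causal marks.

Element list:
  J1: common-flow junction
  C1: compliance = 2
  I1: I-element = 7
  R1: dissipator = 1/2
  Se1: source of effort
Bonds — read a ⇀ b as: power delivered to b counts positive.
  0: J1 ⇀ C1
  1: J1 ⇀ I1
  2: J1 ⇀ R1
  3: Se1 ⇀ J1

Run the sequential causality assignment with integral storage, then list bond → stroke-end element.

bond 0 stroke→J1
bond 1 stroke→I1
bond 2 stroke→J1
bond 3 stroke→J1

bond 3 →J1  (Se1 fixes effort; stroke away)
bond 0 →J1  (C1: C, integral causality)
bond 1 →I1  (I1 outputs flow p/I1)
bond 2 →J1  (1-jn J1 has f-setter on 1)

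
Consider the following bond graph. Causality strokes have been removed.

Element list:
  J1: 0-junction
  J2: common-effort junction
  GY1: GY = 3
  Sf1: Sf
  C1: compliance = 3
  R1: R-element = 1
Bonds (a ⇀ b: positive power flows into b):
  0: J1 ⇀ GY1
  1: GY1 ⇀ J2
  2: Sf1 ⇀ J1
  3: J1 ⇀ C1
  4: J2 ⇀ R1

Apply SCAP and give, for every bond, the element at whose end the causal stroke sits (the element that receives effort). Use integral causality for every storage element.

b0 stroke→GY1
b1 stroke→GY1
b2 stroke→Sf1
b3 stroke→J1
b4 stroke→J2

bond 2 →Sf1  (Sf1 (Sf) sets flow on bond)
bond 3 →J1  (C1 outputs effort q/C1)
bond 0 →GY1  (common-e at J1 fixed by 3)
bond 1 →GY1  (GY1 both-in/both-out from 0)
bond 4 →J2  (J2 needs exactly one e-in)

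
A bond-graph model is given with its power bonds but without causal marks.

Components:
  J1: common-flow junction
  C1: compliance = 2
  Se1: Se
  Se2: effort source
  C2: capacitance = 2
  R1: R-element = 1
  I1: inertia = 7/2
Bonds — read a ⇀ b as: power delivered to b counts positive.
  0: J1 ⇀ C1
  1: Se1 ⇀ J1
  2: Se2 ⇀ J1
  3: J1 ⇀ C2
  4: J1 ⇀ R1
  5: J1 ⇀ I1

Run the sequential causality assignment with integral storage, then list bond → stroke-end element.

#1 →J1  (source Se1 imposes e)
#2 →J1  (Se2 fixes effort; stroke away)
#0 →J1  (C1: C, integral causality)
#3 →J1  (C2 integral (e out))
#5 →I1  (prefer integral on I1)
#4 →J1  (common-f at J1 fixed by 5)

b0 →J1
b1 →J1
b2 →J1
b3 →J1
b4 →J1
b5 →I1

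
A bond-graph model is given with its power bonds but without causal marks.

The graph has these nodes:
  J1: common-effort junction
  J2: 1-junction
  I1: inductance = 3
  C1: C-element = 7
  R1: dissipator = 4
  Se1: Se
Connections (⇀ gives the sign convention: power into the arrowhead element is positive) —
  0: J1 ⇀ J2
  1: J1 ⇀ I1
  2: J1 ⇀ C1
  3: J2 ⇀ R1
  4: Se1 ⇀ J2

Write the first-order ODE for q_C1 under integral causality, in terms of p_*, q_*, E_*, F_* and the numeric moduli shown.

dq_C1/dt = -E_Se1/4 - p_I1/3 - q_C1/28

b4 stroke→J2  (source Se1 imposes e)
b1 stroke→I1  (I1 outputs flow p/I1)
b2 stroke→J1  (C1: C, integral causality)
b0 stroke→J2  (0-jn J1 has e-setter on 2)
b3 stroke→R1  (J2: last free bond brings flow in)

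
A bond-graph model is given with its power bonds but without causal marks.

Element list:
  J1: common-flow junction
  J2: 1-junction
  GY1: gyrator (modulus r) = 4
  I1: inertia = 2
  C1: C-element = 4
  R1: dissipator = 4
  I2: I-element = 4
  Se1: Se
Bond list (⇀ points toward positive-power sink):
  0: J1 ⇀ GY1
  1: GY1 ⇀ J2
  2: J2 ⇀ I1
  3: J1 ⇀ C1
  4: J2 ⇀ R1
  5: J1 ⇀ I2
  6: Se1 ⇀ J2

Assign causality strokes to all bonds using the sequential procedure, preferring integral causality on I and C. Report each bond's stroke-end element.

bond 0 stroke→J1
bond 1 stroke→J2
bond 2 stroke→I1
bond 3 stroke→J1
bond 4 stroke→J2
bond 5 stroke→I2
bond 6 stroke→J2

bond 6 |J2  (Se1 (Se) sets effort on bond)
bond 2 |I1  (I1: I, integral causality)
bond 1 |J2  (1-jn J2 has f-setter on 2)
bond 4 |J2  (common-f at J2 fixed by 2)
bond 0 |J1  (GY1 both-in/both-out from 1)
bond 3 |J1  (prefer integral on C1)
bond 5 |I2  (closing 1-jn rule on J1)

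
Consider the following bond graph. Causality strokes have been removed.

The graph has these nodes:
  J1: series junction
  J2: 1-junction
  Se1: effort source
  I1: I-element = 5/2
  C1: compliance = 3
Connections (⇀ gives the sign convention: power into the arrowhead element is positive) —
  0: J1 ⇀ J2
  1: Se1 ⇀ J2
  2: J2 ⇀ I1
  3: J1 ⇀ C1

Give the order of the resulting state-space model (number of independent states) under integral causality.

2  (C1, I1 all integral)

#1 stroke at J2  (Se1 fixes effort; stroke away)
#2 stroke at I1  (I1: I, integral causality)
#0 stroke at J2  (J2: bond 2 brought flow, rest push out)
#3 stroke at J1  (1-jn J1 has f-setter on 0)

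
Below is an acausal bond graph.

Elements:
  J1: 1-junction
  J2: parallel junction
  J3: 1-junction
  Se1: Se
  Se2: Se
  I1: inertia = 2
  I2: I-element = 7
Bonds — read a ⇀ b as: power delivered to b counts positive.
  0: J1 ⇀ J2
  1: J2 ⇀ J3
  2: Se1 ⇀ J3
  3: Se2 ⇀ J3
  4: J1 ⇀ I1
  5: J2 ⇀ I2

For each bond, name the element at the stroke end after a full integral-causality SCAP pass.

β0 →J1
β1 →J2
β2 →J3
β3 →J3
β4 →I1
β5 →I2

b2 stroke at J3  (Se1: effort source, stroke at far end)
b3 stroke at J3  (Se2 (Se) sets effort on bond)
b1 stroke at J2  (J3 needs exactly one f-in)
b0 stroke at J1  (common-e at J2 fixed by 1)
b5 stroke at I2  (J2: bond 1 brought effort, rest push out)
b4 stroke at I1  (J1: last free bond brings flow in)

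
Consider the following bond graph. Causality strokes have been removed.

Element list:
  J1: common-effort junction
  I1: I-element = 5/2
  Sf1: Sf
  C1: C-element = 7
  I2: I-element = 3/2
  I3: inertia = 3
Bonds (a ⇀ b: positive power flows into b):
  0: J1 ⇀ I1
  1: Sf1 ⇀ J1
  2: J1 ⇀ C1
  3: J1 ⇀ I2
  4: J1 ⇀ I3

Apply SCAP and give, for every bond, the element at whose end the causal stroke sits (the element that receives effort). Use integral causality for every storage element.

#0 |I1
#1 |Sf1
#2 |J1
#3 |I2
#4 |I3

#1 stroke→Sf1  (Sf1: flow source, stroke at near end)
#0 stroke→I1  (I1: I, integral causality)
#2 stroke→J1  (C1 integral (e out))
#3 stroke→I2  (0-jn J1 has e-setter on 2)
#4 stroke→I3  (J1 effort already set via bond 2)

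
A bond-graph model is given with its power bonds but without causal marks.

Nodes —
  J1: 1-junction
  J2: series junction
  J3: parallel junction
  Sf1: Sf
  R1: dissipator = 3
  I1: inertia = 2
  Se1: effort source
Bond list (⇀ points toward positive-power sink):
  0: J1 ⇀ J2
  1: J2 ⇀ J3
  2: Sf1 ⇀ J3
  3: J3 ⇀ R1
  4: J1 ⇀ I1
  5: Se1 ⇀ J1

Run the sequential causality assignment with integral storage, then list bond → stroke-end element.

β0 →J1
β1 →J2
β2 →Sf1
β3 →J3
β4 →I1
β5 →J1

β2 →Sf1  (source Sf1 imposes f)
β5 →J1  (Se1 (Se) sets effort on bond)
β4 →I1  (I1 outputs flow p/I1)
β0 →J1  (J1 flow already set via bond 4)
β1 →J2  (1-jn J2 has f-setter on 0)
β3 →J3  (closing 0-jn rule on J3)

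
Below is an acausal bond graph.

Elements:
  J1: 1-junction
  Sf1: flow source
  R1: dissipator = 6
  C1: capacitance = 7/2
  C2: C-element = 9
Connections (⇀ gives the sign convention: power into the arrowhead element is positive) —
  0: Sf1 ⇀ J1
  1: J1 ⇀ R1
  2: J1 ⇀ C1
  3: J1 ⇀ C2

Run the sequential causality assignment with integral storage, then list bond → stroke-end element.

β0 stroke at Sf1  (source Sf1 imposes f)
β1 stroke at J1  (J1: bond 0 brought flow, rest push out)
β2 stroke at J1  (J1 flow already set via bond 0)
β3 stroke at J1  (J1: bond 0 brought flow, rest push out)

#0 stroke→Sf1
#1 stroke→J1
#2 stroke→J1
#3 stroke→J1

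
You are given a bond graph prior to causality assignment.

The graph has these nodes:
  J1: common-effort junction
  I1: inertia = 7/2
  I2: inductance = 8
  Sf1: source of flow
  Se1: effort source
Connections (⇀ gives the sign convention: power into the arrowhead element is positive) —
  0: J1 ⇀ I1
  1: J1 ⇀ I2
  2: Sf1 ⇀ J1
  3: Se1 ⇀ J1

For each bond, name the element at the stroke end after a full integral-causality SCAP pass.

β0 stroke→I1
β1 stroke→I2
β2 stroke→Sf1
β3 stroke→J1

b2 →Sf1  (Sf1: flow source, stroke at near end)
b3 →J1  (source Se1 imposes e)
b0 →I1  (J1: bond 3 brought effort, rest push out)
b1 →I2  (J1 effort already set via bond 3)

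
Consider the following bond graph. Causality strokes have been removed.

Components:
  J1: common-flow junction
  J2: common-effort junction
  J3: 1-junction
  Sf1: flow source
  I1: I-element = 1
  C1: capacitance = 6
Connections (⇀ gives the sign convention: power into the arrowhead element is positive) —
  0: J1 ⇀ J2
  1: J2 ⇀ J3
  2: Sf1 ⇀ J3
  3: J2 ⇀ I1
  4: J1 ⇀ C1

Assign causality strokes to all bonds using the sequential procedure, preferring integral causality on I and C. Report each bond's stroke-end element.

bond 0 |J2
bond 1 |J3
bond 2 |Sf1
bond 3 |I1
bond 4 |J1

β2 stroke→Sf1  (Sf1: flow source, stroke at near end)
β1 stroke→J3  (J3: bond 2 brought flow, rest push out)
β3 stroke→I1  (I1 outputs flow p/I1)
β0 stroke→J2  (J2 needs exactly one e-in)
β4 stroke→J1  (1-jn J1 has f-setter on 0)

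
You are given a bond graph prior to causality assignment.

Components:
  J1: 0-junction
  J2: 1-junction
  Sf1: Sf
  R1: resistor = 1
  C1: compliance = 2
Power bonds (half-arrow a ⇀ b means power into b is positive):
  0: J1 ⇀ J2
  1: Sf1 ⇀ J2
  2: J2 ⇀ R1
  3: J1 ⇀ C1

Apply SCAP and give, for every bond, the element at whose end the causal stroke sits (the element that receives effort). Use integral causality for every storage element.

b0 stroke at J2
b1 stroke at Sf1
b2 stroke at J2
b3 stroke at J1

bond 1 →Sf1  (source Sf1 imposes f)
bond 0 →J2  (common-f at J2 fixed by 1)
bond 2 →J2  (1-jn J2 has f-setter on 1)
bond 3 →J1  (J1 needs exactly one e-in)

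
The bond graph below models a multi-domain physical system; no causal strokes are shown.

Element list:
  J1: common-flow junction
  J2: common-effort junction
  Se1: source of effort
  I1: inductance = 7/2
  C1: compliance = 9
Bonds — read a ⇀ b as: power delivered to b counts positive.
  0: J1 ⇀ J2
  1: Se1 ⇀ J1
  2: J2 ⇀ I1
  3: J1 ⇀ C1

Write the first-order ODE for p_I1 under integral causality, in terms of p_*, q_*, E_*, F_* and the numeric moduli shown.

#1 stroke→J1  (Se1 fixes effort; stroke away)
#2 stroke→I1  (I1 integral (f out))
#0 stroke→J2  (closing 0-jn rule on J2)
#3 stroke→J1  (1-jn J1 has f-setter on 0)

dp_I1/dt = E_Se1 - q_C1/9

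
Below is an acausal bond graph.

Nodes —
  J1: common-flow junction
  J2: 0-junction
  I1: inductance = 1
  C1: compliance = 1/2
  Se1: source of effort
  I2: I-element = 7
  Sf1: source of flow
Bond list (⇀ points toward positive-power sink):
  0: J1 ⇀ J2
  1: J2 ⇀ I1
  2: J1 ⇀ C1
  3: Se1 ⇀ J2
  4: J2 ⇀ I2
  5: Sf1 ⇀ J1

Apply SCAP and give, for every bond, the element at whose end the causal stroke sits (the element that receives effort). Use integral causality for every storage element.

b3 →J2  (source Se1 imposes e)
b5 →Sf1  (source Sf1 imposes f)
b0 →J1  (1-jn J1 has f-setter on 5)
b2 →J1  (J1: bond 5 brought flow, rest push out)
b1 →I1  (common-e at J2 fixed by 3)
b4 →I2  (J2 effort already set via bond 3)

b0 →J1
b1 →I1
b2 →J1
b3 →J2
b4 →I2
b5 →Sf1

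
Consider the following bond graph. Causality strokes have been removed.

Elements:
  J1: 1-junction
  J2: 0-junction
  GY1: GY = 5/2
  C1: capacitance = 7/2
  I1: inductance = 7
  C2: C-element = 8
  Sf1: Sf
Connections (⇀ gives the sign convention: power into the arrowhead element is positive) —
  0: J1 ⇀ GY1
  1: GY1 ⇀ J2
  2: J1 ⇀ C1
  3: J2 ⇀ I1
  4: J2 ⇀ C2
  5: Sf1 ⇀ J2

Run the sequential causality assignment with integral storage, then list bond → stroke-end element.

#0 →GY1
#1 →GY1
#2 →J1
#3 →I1
#4 →J2
#5 →Sf1

#5 stroke at Sf1  (Sf1 (Sf) sets flow on bond)
#2 stroke at J1  (C1 outputs effort q/C1)
#0 stroke at GY1  (closing 1-jn rule on J1)
#1 stroke at GY1  (GY GY1: same side as bond 0)
#3 stroke at I1  (I1: I, integral causality)
#4 stroke at J2  (only one effort-in slot at J2)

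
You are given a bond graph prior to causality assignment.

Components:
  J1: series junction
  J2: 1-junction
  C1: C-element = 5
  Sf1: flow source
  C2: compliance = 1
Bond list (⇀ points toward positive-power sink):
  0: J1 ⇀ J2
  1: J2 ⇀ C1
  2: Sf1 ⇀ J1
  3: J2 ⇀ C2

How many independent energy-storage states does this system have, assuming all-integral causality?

b2 |Sf1  (Sf1: flow source, stroke at near end)
b0 |J1  (J1: bond 2 brought flow, rest push out)
b1 |J2  (1-jn J2 has f-setter on 0)
b3 |J2  (J2 flow already set via bond 0)

2  (C1, C2 all integral)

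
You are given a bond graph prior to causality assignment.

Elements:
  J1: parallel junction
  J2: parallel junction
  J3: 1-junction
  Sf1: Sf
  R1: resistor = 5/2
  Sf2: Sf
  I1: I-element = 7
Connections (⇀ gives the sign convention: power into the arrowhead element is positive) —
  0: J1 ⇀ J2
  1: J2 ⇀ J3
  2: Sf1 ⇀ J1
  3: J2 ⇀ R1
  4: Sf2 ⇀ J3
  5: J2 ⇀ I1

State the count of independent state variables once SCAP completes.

bond 2 |Sf1  (Sf1 fixes flow; stroke at Sf1)
bond 4 |Sf2  (Sf2 (Sf) sets flow on bond)
bond 0 |J1  (J1 needs exactly one e-in)
bond 1 |J3  (J3 flow already set via bond 4)
bond 5 |I1  (I1: I, integral causality)
bond 3 |J2  (J2 needs exactly one e-in)

1  (I1 all integral)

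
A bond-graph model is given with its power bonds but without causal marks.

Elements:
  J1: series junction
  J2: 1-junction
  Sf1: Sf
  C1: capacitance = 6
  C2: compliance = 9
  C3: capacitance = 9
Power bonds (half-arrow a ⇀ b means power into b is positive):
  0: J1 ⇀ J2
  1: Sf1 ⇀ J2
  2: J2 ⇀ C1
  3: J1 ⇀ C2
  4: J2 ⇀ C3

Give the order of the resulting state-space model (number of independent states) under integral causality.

3  (C1, C2, C3 all integral)

b1 stroke→Sf1  (source Sf1 imposes f)
b0 stroke→J2  (common-f at J2 fixed by 1)
b2 stroke→J2  (J2: bond 1 brought flow, rest push out)
b4 stroke→J2  (J2: bond 1 brought flow, rest push out)
b3 stroke→J1  (common-f at J1 fixed by 0)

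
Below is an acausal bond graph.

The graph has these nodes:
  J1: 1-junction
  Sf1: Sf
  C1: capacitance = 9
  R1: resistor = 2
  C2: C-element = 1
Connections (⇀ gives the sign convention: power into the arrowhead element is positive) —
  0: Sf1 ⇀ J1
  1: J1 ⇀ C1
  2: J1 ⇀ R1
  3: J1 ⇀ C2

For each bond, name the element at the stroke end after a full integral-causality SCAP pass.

β0 stroke→Sf1
β1 stroke→J1
β2 stroke→J1
β3 stroke→J1

β0 →Sf1  (Sf1: flow source, stroke at near end)
β1 →J1  (1-jn J1 has f-setter on 0)
β2 →J1  (J1: bond 0 brought flow, rest push out)
β3 →J1  (1-jn J1 has f-setter on 0)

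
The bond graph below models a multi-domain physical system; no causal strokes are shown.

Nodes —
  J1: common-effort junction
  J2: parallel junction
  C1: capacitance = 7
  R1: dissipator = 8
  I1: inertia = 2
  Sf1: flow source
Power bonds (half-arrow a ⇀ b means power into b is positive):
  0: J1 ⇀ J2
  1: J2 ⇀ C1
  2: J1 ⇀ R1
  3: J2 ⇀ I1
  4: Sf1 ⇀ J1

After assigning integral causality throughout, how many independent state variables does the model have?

2  (C1, I1 all integral)

b4 stroke at Sf1  (Sf1: flow source, stroke at near end)
b1 stroke at J2  (C1 outputs effort q/C1)
b0 stroke at J1  (J2: bond 1 brought effort, rest push out)
b3 stroke at I1  (J2: bond 1 brought effort, rest push out)
b2 stroke at R1  (0-jn J1 has e-setter on 0)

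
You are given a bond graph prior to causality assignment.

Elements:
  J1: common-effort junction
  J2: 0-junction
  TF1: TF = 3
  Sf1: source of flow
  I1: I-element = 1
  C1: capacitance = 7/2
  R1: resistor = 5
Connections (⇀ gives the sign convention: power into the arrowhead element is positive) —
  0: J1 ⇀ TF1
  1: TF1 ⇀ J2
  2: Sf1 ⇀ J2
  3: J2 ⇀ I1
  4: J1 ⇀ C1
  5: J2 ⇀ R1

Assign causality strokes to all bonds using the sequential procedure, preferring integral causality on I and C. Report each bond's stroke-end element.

bond 0 |TF1
bond 1 |J2
bond 2 |Sf1
bond 3 |I1
bond 4 |J1
bond 5 |R1

bond 2 stroke→Sf1  (Sf1 fixes flow; stroke at Sf1)
bond 3 stroke→I1  (prefer integral on I1)
bond 4 stroke→J1  (C1 integral (e out))
bond 0 stroke→TF1  (J1: bond 4 brought effort, rest push out)
bond 1 stroke→J2  (TF1 one-in-one-out from 0)
bond 5 stroke→R1  (J2 effort already set via bond 1)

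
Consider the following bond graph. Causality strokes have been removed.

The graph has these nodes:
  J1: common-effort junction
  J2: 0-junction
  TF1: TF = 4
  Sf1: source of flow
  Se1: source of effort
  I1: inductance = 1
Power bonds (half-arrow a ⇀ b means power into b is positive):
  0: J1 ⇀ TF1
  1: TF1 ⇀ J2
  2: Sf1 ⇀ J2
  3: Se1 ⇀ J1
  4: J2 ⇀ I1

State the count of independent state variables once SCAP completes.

b2 |Sf1  (source Sf1 imposes f)
b3 |J1  (Se1: effort source, stroke at far end)
b0 |TF1  (common-e at J1 fixed by 3)
b1 |J2  (TF1 one-in-one-out from 0)
b4 |I1  (J2: bond 1 brought effort, rest push out)

1  (I1 all integral)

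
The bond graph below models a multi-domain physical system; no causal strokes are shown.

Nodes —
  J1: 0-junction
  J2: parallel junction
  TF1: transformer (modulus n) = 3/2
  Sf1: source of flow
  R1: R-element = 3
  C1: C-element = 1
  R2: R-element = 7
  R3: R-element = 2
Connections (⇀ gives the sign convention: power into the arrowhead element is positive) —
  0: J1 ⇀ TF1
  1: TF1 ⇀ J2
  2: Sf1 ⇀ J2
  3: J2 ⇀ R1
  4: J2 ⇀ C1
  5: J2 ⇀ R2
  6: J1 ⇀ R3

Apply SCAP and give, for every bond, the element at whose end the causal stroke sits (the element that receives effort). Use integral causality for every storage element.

β2 stroke→Sf1  (source Sf1 imposes f)
β4 stroke→J2  (prefer integral on C1)
β1 stroke→TF1  (0-jn J2 has e-setter on 4)
β3 stroke→R1  (J2: bond 4 brought effort, rest push out)
β5 stroke→R2  (0-jn J2 has e-setter on 4)
β0 stroke→J1  (through TF1, causality passes straight; one stroke at TF1)
β6 stroke→R3  (0-jn J1 has e-setter on 0)

β0 stroke at J1
β1 stroke at TF1
β2 stroke at Sf1
β3 stroke at R1
β4 stroke at J2
β5 stroke at R2
β6 stroke at R3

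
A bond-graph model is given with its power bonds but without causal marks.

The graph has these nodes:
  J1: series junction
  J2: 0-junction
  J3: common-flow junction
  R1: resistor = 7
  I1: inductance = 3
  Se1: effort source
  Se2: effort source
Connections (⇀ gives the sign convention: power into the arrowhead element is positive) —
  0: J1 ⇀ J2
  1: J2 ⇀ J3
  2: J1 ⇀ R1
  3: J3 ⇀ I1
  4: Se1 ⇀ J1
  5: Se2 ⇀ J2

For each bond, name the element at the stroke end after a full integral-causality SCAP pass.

b0 stroke→J1
b1 stroke→J3
b2 stroke→R1
b3 stroke→I1
b4 stroke→J1
b5 stroke→J2

bond 4 |J1  (Se1 (Se) sets effort on bond)
bond 5 |J2  (source Se2 imposes e)
bond 0 |J1  (common-e at J2 fixed by 5)
bond 1 |J3  (common-e at J2 fixed by 5)
bond 3 |I1  (only one flow-in slot at J3)
bond 2 |R1  (J1: last free bond brings flow in)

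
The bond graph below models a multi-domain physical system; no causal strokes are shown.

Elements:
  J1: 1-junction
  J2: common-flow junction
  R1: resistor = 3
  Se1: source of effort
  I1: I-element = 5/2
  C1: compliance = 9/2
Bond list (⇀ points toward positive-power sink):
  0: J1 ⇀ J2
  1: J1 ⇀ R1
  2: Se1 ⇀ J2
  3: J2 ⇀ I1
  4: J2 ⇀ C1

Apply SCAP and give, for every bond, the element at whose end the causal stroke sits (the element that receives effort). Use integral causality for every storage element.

bond 0 stroke→J2
bond 1 stroke→J1
bond 2 stroke→J2
bond 3 stroke→I1
bond 4 stroke→J2

b2 stroke at J2  (Se1 fixes effort; stroke away)
b3 stroke at I1  (I1 integral (f out))
b0 stroke at J2  (common-f at J2 fixed by 3)
b4 stroke at J2  (J2: bond 3 brought flow, rest push out)
b1 stroke at J1  (common-f at J1 fixed by 0)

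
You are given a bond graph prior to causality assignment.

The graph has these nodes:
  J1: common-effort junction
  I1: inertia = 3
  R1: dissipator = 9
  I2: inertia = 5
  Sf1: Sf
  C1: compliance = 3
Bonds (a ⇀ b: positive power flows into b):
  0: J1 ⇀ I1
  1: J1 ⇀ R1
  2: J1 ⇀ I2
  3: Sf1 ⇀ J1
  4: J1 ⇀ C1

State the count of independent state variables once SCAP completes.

3  (C1, I1, I2 all integral)

#3 stroke→Sf1  (Sf1 fixes flow; stroke at Sf1)
#0 stroke→I1  (I1 outputs flow p/I1)
#2 stroke→I2  (I2 outputs flow p/I2)
#4 stroke→J1  (prefer integral on C1)
#1 stroke→R1  (common-e at J1 fixed by 4)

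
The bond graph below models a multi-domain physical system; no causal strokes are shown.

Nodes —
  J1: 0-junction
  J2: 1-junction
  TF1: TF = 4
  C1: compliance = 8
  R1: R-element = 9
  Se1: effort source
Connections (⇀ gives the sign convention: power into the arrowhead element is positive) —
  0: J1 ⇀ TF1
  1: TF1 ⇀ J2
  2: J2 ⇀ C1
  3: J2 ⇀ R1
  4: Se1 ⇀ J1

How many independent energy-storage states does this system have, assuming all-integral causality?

1  (C1 all integral)

bond 4 →J1  (Se1 (Se) sets effort on bond)
bond 0 →TF1  (0-jn J1 has e-setter on 4)
bond 1 →J2  (TF1: transformer flips bond 0)
bond 2 →J2  (C1 integral (e out))
bond 3 →R1  (J2 needs exactly one f-in)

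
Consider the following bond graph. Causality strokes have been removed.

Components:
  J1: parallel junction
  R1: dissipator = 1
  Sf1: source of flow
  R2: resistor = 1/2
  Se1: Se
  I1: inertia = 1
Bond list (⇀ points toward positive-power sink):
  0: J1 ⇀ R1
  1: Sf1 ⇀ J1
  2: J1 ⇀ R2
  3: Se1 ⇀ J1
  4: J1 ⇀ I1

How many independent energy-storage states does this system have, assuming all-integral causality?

β1 →Sf1  (Sf1: flow source, stroke at near end)
β3 →J1  (Se1: effort source, stroke at far end)
β0 →R1  (0-jn J1 has e-setter on 3)
β2 →R2  (J1: bond 3 brought effort, rest push out)
β4 →I1  (J1: bond 3 brought effort, rest push out)

1  (I1 all integral)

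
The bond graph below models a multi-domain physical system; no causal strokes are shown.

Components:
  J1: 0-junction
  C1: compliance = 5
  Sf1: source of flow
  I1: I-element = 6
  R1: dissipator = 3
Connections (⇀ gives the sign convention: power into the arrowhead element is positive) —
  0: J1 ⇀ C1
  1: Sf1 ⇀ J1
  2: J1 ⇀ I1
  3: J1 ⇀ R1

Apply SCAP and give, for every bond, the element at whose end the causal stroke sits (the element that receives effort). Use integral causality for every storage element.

#0 |J1
#1 |Sf1
#2 |I1
#3 |R1

b1 stroke at Sf1  (source Sf1 imposes f)
b0 stroke at J1  (C1 integral (e out))
b2 stroke at I1  (J1 effort already set via bond 0)
b3 stroke at R1  (J1: bond 0 brought effort, rest push out)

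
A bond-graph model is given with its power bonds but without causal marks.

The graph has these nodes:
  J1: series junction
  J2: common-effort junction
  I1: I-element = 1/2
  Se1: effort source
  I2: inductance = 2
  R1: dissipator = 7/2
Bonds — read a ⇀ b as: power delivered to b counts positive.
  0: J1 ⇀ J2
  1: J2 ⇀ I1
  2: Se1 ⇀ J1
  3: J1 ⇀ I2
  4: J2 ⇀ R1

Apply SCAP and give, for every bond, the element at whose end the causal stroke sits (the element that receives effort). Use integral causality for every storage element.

bond 2 |J1  (source Se1 imposes e)
bond 1 |I1  (I1 integral (f out))
bond 3 |I2  (prefer integral on I2)
bond 0 |J1  (J1: bond 3 brought flow, rest push out)
bond 4 |J2  (closing 0-jn rule on J2)

b0 |J1
b1 |I1
b2 |J1
b3 |I2
b4 |J2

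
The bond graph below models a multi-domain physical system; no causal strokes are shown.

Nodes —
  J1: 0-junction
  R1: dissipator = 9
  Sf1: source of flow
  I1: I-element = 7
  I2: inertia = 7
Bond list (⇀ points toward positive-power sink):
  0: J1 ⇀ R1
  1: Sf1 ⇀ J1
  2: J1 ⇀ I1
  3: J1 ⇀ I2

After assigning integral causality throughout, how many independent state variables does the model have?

2  (I1, I2 all integral)

β1 →Sf1  (Sf1 fixes flow; stroke at Sf1)
β2 →I1  (I1 outputs flow p/I1)
β3 →I2  (prefer integral on I2)
β0 →J1  (J1 needs exactly one e-in)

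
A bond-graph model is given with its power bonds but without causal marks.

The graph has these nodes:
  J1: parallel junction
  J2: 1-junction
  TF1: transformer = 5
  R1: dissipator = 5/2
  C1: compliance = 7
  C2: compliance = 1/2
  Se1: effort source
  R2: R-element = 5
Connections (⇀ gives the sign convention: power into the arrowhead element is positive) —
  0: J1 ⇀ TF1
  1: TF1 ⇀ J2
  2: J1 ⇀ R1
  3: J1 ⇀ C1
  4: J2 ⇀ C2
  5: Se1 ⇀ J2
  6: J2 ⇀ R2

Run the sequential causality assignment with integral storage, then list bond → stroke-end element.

β5 stroke at J2  (source Se1 imposes e)
β3 stroke at J1  (prefer integral on C1)
β0 stroke at TF1  (0-jn J1 has e-setter on 3)
β2 stroke at R1  (J1 effort already set via bond 3)
β1 stroke at J2  (through TF1, causality passes straight; one stroke at TF1)
β4 stroke at J2  (C2 integral (e out))
β6 stroke at R2  (J2 needs exactly one f-in)

#0 |TF1
#1 |J2
#2 |R1
#3 |J1
#4 |J2
#5 |J2
#6 |R2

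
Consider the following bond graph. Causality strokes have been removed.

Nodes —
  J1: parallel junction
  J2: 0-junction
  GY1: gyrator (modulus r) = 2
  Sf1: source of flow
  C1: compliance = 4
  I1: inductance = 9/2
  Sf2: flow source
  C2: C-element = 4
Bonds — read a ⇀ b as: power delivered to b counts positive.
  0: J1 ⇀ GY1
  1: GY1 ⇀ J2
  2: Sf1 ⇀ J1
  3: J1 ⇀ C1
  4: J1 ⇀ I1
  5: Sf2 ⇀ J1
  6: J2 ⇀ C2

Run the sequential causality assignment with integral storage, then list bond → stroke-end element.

β0 |GY1
β1 |GY1
β2 |Sf1
β3 |J1
β4 |I1
β5 |Sf2
β6 |J2

#2 →Sf1  (source Sf1 imposes f)
#5 →Sf2  (source Sf2 imposes f)
#3 →J1  (C1: C, integral causality)
#0 →GY1  (0-jn J1 has e-setter on 3)
#4 →I1  (J1 effort already set via bond 3)
#1 →GY1  (GY1 both-in/both-out from 0)
#6 →J2  (closing 0-jn rule on J2)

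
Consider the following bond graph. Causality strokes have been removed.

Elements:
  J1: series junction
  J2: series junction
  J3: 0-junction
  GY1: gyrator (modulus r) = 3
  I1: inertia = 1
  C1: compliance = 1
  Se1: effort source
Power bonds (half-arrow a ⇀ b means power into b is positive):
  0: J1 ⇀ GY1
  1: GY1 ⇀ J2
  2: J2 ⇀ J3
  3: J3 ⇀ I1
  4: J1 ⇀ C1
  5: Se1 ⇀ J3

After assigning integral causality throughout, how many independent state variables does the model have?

2  (C1, I1 all integral)

bond 5 |J3  (source Se1 imposes e)
bond 2 |J2  (0-jn J3 has e-setter on 5)
bond 3 |I1  (common-e at J3 fixed by 5)
bond 1 |GY1  (closing 1-jn rule on J2)
bond 0 |GY1  (GY GY1: same side as bond 1)
bond 4 |J1  (1-jn J1 has f-setter on 0)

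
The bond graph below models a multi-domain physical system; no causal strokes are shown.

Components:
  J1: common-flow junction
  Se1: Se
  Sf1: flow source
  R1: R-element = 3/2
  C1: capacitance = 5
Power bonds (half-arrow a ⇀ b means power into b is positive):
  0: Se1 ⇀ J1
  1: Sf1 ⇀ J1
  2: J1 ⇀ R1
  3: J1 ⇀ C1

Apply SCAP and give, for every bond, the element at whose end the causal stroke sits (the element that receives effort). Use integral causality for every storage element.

β0 |J1
β1 |Sf1
β2 |J1
β3 |J1

bond 0 →J1  (Se1: effort source, stroke at far end)
bond 1 →Sf1  (Sf1: flow source, stroke at near end)
bond 2 →J1  (J1: bond 1 brought flow, rest push out)
bond 3 →J1  (J1 flow already set via bond 1)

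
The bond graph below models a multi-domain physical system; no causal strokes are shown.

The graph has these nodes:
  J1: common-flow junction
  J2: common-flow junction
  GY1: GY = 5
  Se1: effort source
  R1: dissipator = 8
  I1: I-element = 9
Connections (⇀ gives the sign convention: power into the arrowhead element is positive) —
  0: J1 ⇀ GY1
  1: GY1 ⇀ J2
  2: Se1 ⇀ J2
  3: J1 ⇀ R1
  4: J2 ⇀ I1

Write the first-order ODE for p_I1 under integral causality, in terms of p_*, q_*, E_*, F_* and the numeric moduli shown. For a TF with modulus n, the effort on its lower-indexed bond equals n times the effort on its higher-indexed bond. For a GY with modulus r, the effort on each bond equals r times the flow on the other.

bond 2 stroke→J2  (Se1: effort source, stroke at far end)
bond 4 stroke→I1  (I1 outputs flow p/I1)
bond 1 stroke→J2  (1-jn J2 has f-setter on 4)
bond 0 stroke→J1  (GY1 both-in/both-out from 1)
bond 3 stroke→R1  (only one flow-in slot at J1)

dp_I1/dt = E_Se1 - 25*p_I1/72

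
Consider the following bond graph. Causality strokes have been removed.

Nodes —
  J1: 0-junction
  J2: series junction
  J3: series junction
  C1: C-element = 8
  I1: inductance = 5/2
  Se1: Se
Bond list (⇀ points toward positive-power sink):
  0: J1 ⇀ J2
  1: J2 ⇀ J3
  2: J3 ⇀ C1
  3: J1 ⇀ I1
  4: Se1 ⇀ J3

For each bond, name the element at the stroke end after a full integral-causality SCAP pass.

β0 →J1
β1 →J2
β2 →J3
β3 →I1
β4 →J3

b4 |J3  (Se1: effort source, stroke at far end)
b2 |J3  (C1 integral (e out))
b1 |J2  (only one flow-in slot at J3)
b0 |J1  (J2: last free bond brings flow in)
b3 |I1  (common-e at J1 fixed by 0)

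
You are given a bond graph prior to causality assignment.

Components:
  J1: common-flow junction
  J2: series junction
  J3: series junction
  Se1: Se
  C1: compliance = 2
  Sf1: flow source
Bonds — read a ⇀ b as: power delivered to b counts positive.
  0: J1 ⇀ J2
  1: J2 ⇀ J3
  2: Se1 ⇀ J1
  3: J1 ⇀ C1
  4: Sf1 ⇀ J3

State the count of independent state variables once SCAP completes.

1  (C1 all integral)

b2 stroke→J1  (source Se1 imposes e)
b4 stroke→Sf1  (Sf1 fixes flow; stroke at Sf1)
b1 stroke→J3  (J3 flow already set via bond 4)
b0 stroke→J2  (common-f at J2 fixed by 1)
b3 stroke→J1  (common-f at J1 fixed by 0)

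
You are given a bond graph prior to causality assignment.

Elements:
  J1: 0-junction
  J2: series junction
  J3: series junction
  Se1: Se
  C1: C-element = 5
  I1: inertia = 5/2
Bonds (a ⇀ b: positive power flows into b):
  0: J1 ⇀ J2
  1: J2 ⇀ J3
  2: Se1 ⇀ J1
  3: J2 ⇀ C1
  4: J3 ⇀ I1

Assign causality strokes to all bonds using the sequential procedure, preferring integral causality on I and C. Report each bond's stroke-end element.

b0 |J2
b1 |J3
b2 |J1
b3 |J2
b4 |I1

#2 |J1  (Se1 fixes effort; stroke away)
#0 |J2  (0-jn J1 has e-setter on 2)
#3 |J2  (C1 outputs effort q/C1)
#1 |J3  (only one flow-in slot at J2)
#4 |I1  (J3 needs exactly one f-in)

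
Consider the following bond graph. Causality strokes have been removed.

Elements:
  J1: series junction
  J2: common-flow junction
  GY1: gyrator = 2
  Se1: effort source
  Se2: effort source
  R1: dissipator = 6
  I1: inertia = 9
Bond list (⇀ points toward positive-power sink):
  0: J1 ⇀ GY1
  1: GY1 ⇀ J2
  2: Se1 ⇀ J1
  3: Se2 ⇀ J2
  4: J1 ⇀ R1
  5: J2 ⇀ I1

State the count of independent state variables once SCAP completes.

1  (I1 all integral)

#2 stroke at J1  (Se1 fixes effort; stroke away)
#3 stroke at J2  (Se2 (Se) sets effort on bond)
#5 stroke at I1  (I1: I, integral causality)
#1 stroke at J2  (1-jn J2 has f-setter on 5)
#0 stroke at J1  (GY1: gyrator matches bond 1)
#4 stroke at R1  (J1 needs exactly one f-in)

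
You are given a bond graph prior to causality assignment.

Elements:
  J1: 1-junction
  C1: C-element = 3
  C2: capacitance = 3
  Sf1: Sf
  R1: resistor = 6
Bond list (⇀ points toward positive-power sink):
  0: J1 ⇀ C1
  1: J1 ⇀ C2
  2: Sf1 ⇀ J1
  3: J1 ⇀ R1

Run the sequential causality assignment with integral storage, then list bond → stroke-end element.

bond 0 stroke→J1
bond 1 stroke→J1
bond 2 stroke→Sf1
bond 3 stroke→J1

b2 |Sf1  (Sf1 fixes flow; stroke at Sf1)
b0 |J1  (J1: bond 2 brought flow, rest push out)
b1 |J1  (1-jn J1 has f-setter on 2)
b3 |J1  (1-jn J1 has f-setter on 2)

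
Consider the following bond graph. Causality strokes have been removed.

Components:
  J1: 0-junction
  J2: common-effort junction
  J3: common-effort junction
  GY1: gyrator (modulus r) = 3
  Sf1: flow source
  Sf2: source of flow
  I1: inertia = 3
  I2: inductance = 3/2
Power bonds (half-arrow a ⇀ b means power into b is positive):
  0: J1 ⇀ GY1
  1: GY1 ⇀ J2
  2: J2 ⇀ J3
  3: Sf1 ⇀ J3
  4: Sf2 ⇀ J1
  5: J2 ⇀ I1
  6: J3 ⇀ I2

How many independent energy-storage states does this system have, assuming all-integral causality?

2  (I1, I2 all integral)

b3 stroke at Sf1  (Sf1 fixes flow; stroke at Sf1)
b4 stroke at Sf2  (Sf2: flow source, stroke at near end)
b0 stroke at J1  (J1: last free bond brings effort in)
b1 stroke at J2  (GY1 both-in/both-out from 0)
b2 stroke at J3  (0-jn J2 has e-setter on 1)
b5 stroke at I1  (J2: bond 1 brought effort, rest push out)
b6 stroke at I2  (0-jn J3 has e-setter on 2)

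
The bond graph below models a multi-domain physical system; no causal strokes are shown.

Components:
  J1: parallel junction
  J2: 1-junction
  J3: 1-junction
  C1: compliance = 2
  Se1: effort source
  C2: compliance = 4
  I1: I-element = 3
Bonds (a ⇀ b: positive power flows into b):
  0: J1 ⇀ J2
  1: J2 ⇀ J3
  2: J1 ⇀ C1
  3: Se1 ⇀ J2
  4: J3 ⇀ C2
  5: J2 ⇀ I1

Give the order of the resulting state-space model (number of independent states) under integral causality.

3  (C1, C2, I1 all integral)

bond 3 stroke→J2  (Se1 (Se) sets effort on bond)
bond 2 stroke→J1  (C1 outputs effort q/C1)
bond 0 stroke→J2  (J1: bond 2 brought effort, rest push out)
bond 4 stroke→J3  (C2 outputs effort q/C2)
bond 1 stroke→J2  (only one flow-in slot at J3)
bond 5 stroke→I1  (only one flow-in slot at J2)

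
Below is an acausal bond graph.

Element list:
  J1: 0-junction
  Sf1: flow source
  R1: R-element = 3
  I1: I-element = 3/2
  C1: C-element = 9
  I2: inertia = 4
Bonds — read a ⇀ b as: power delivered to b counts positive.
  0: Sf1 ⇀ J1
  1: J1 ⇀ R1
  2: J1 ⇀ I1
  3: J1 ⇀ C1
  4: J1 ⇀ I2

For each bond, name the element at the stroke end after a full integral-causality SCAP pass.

β0 stroke at Sf1  (Sf1: flow source, stroke at near end)
β2 stroke at I1  (I1 integral (f out))
β3 stroke at J1  (C1 integral (e out))
β1 stroke at R1  (0-jn J1 has e-setter on 3)
β4 stroke at I2  (0-jn J1 has e-setter on 3)

β0 stroke→Sf1
β1 stroke→R1
β2 stroke→I1
β3 stroke→J1
β4 stroke→I2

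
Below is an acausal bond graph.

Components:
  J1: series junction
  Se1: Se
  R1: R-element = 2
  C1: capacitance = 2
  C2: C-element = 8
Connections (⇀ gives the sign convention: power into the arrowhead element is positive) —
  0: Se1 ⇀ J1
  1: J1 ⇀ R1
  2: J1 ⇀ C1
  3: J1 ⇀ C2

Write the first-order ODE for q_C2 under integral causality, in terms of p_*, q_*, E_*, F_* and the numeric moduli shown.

β0 stroke at J1  (Se1 fixes effort; stroke away)
β2 stroke at J1  (C1 outputs effort q/C1)
β3 stroke at J1  (C2: C, integral causality)
β1 stroke at R1  (only one flow-in slot at J1)

dq_C2/dt = E_Se1/2 - q_C1/4 - q_C2/16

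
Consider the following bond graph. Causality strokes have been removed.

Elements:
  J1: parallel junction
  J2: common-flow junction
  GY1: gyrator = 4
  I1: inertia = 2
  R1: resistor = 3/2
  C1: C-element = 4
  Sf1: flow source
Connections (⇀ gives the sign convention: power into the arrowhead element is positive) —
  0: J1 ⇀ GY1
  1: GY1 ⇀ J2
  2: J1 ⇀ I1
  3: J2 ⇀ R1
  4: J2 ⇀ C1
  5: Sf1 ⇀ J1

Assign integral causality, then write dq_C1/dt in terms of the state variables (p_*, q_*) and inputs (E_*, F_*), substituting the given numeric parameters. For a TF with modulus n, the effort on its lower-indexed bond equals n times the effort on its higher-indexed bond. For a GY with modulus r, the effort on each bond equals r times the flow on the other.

bond 5 stroke→Sf1  (Sf1: flow source, stroke at near end)
bond 2 stroke→I1  (I1: I, integral causality)
bond 0 stroke→J1  (closing 0-jn rule on J1)
bond 1 stroke→J2  (through GY1, causality inverts; strokes same side of GY1)
bond 4 stroke→J2  (prefer integral on C1)
bond 3 stroke→R1  (only one flow-in slot at J2)

dq_C1/dt = 8*F_Sf1/3 - 4*p_I1/3 - q_C1/6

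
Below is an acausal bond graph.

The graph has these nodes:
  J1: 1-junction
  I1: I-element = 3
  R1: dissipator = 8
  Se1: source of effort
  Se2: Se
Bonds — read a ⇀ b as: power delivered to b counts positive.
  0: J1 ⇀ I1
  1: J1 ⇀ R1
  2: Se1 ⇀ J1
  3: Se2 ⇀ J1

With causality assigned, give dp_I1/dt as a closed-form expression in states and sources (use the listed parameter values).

dp_I1/dt = E_Se1 + E_Se2 - 8*p_I1/3

#2 →J1  (Se1 (Se) sets effort on bond)
#3 →J1  (source Se2 imposes e)
#0 →I1  (prefer integral on I1)
#1 →J1  (common-f at J1 fixed by 0)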